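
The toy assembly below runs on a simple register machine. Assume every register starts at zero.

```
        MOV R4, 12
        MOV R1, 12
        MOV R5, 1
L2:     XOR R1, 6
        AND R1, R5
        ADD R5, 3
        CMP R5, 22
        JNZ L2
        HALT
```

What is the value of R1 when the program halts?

2

R4=12
R1=12
R5=1
R1=12^6=10
R1=10&1=0
R5=1+3=4
CMP R5, 22  (cmp 4,22)
JNZ L2: taken
R1=0^6=6
R1=6&4=4
R5=4+3=7
CMP R5, 22  (cmp 7,22)
JNZ L2: taken
R1=4^6=2
R1=2&7=2
R5=7+3=10
CMP R5, 22  (cmp 10,22)
JNZ L2: taken
R1=2^6=4
R1=4&10=0
R5=10+3=13
CMP R5, 22  (cmp 13,22)
JNZ L2: taken
R1=0^6=6
R1=6&13=4
R5=13+3=16
CMP R5, 22  (cmp 16,22)
JNZ L2: taken
R1=4^6=2
R1=2&16=0
R5=16+3=19
CMP R5, 22  (cmp 19,22)
JNZ L2: taken
R1=0^6=6
R1=6&19=2
R5=19+3=22
CMP R5, 22  (cmp 22,22)
JNZ L2: not taken
halt.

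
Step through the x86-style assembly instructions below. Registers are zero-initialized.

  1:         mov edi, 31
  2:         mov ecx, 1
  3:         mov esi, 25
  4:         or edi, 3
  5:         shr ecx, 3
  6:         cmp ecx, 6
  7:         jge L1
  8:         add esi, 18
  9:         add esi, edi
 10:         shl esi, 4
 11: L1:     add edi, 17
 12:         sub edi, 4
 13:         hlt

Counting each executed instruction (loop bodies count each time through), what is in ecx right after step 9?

edi=31
ecx=1
esi=25
edi=31|3=31
ecx=1>>3=0
cmp ecx, 6  (cmp 0,6)
jge L1: not taken
esi=25+18=43
esi=43+31=74
After step 9: ecx = 0.

0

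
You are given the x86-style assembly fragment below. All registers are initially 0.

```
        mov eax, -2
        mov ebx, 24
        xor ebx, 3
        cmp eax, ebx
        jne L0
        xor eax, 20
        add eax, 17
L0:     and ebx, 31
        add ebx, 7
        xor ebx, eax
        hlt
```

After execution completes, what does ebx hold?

-36

after mov eax, -2: eax=-2
after mov ebx, 24: ebx=24
after xor ebx, 3: ebx=24^3=27
cmp eax, ebx  (cmp -2,27)
jne L0: taken
after and ebx, 31: ebx=27&31=27
after add ebx, 7: ebx=27+7=34
after xor ebx, eax: ebx=34^(-2)=-36
halt.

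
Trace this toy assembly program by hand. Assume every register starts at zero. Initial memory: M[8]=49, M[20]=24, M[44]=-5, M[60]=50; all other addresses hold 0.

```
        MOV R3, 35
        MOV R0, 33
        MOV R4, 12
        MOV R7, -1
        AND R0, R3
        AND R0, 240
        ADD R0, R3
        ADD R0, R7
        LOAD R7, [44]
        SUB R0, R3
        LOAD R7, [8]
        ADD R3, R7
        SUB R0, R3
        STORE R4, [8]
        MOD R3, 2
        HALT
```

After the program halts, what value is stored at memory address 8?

12

after MOV R3, 35: R3=35
after MOV R0, 33: R0=33
after MOV R4, 12: R4=12
after MOV R7, -1: R7=-1
after AND R0, R3: R0=33&35=33
after AND R0, 240: R0=33&240=32
after ADD R0, R3: R0=32+35=67
after ADD R0, R7: R0=67+(-1)=66
after LOAD R7, [44]: R7=M[44]=-5
after SUB R0, R3: R0=66-35=31
after LOAD R7, [8]: R7=M[8]=49
after ADD R3, R7: R3=35+49=84
after SUB R0, R3: R0=31-84=-53
STORE R4, [8] → M[8]=12
after MOD R3, 2: R3=84%2=0
halt.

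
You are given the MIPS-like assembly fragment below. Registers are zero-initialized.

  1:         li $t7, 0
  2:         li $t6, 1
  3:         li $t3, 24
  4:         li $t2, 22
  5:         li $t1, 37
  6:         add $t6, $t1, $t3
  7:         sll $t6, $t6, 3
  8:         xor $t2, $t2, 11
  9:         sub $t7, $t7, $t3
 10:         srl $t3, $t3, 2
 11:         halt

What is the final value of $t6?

488

after li $t7, 0: $t7=0
after li $t6, 1: $t6=1
after li $t3, 24: $t3=24
after li $t2, 22: $t2=22
after li $t1, 37: $t1=37
after add $t6, $t1, $t3: $t6=37+24=61
after sll $t6, $t6, 3: $t6=61<<3=488
after xor $t2, $t2, 11: $t2=22^11=29
after sub $t7, $t7, $t3: $t7=0-24=-24
after srl $t3, $t3, 2: $t3=24>>2=6
halt.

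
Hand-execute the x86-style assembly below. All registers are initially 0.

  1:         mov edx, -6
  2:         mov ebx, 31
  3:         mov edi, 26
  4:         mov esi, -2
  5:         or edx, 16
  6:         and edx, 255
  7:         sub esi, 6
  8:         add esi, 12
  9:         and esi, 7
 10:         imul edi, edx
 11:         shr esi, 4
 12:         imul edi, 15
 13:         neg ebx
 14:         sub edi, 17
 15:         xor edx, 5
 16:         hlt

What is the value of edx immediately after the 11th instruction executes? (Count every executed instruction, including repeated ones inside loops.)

250

edx=-6
ebx=31
edi=26
esi=-2
edx=(-6)|16=-6
edx=(-6)&255=250
esi=(-2)-6=-8
esi=(-8)+12=4
esi=4&7=4
edi=26*250=6500
esi=4>>4=0
After step 11: edx = 250.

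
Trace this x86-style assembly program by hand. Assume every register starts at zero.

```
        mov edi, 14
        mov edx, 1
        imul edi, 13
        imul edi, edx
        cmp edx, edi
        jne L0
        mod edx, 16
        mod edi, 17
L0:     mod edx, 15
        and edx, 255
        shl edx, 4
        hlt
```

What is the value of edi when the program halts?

182

after mov edi, 14: edi=14
after mov edx, 1: edx=1
after imul edi, 13: edi=14*13=182
after imul edi, edx: edi=182*1=182
cmp edx, edi  (cmp 1,182)
jne L0: taken
after mod edx, 15: edx=1%15=1
after and edx, 255: edx=1&255=1
after shl edx, 4: edx=1<<4=16
halt.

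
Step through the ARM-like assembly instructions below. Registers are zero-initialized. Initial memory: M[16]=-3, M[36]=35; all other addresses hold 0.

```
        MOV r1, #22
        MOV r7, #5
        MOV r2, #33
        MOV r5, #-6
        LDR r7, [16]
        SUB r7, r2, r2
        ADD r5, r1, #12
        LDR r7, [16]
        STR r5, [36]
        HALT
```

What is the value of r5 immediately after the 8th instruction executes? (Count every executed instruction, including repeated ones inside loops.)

after MOV r1, #22: r1=22
after MOV r7, #5: r7=5
after MOV r2, #33: r2=33
after MOV r5, #-6: r5=-6
after LDR r7, [16]: r7=M[16]=-3
after SUB r7, r2, r2: r7=33-33=0
after ADD r5, r1, #12: r5=22+12=34
after LDR r7, [16]: r7=M[16]=-3
After step 8: r5 = 34.

34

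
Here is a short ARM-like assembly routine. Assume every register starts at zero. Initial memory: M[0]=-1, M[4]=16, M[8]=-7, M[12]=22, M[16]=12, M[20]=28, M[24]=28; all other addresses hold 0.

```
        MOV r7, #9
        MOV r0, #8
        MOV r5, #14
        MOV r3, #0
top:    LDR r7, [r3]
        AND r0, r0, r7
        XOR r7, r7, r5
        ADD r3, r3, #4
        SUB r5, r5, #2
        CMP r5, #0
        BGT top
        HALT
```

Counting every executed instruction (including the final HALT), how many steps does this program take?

54

after MOV r7, #9: r7=9
after MOV r0, #8: r0=8
after MOV r5, #14: r5=14
after MOV r3, #0: r3=0
after LDR r7, [r3]: r7=M[0]=-1
after AND r0, r0, r7: r0=8&(-1)=8
after XOR r7, r7, r5: r7=(-1)^14=-15
after ADD r3, r3, #4: r3=0+4=4
after SUB r5, r5, #2: r5=14-2=12
CMP r5, #0  (cmp 12,0)
BGT top: taken
after LDR r7, [r3]: r7=M[4]=16
after AND r0, r0, r7: r0=8&16=0
after XOR r7, r7, r5: r7=16^12=28
after ADD r3, r3, #4: r3=4+4=8
after SUB r5, r5, #2: r5=12-2=10
CMP r5, #0  (cmp 10,0)
BGT top: taken
after LDR r7, [r3]: r7=M[8]=-7
after AND r0, r0, r7: r0=0&(-7)=0
after XOR r7, r7, r5: r7=(-7)^10=-13
after ADD r3, r3, #4: r3=8+4=12
after SUB r5, r5, #2: r5=10-2=8
CMP r5, #0  (cmp 8,0)
BGT top: taken
after LDR r7, [r3]: r7=M[12]=22
after AND r0, r0, r7: r0=0&22=0
after XOR r7, r7, r5: r7=22^8=30
after ADD r3, r3, #4: r3=12+4=16
after SUB r5, r5, #2: r5=8-2=6
CMP r5, #0  (cmp 6,0)
BGT top: taken
after LDR r7, [r3]: r7=M[16]=12
after AND r0, r0, r7: r0=0&12=0
after XOR r7, r7, r5: r7=12^6=10
after ADD r3, r3, #4: r3=16+4=20
after SUB r5, r5, #2: r5=6-2=4
CMP r5, #0  (cmp 4,0)
BGT top: taken
after LDR r7, [r3]: r7=M[20]=28
after AND r0, r0, r7: r0=0&28=0
after XOR r7, r7, r5: r7=28^4=24
after ADD r3, r3, #4: r3=20+4=24
after SUB r5, r5, #2: r5=4-2=2
CMP r5, #0  (cmp 2,0)
BGT top: taken
after LDR r7, [r3]: r7=M[24]=28
after AND r0, r0, r7: r0=0&28=0
after XOR r7, r7, r5: r7=28^2=30
after ADD r3, r3, #4: r3=24+4=28
after SUB r5, r5, #2: r5=2-2=0
CMP r5, #0  (cmp 0,0)
BGT top: not taken
halt.
Total executed instructions: 54.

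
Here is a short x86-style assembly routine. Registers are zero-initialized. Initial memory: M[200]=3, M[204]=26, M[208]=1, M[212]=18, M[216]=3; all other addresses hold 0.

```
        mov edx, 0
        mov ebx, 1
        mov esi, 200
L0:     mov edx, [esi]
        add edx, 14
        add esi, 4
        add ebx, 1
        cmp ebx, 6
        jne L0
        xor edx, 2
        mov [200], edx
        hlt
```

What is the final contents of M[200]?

19

after mov edx, 0: edx=0
after mov ebx, 1: ebx=1
after mov esi, 200: esi=200
after mov edx, [esi]: edx=M[200]=3
after add edx, 14: edx=3+14=17
after add esi, 4: esi=200+4=204
after add ebx, 1: ebx=1+1=2
cmp ebx, 6  (cmp 2,6)
jne L0: taken
after mov edx, [esi]: edx=M[204]=26
after add edx, 14: edx=26+14=40
after add esi, 4: esi=204+4=208
after add ebx, 1: ebx=2+1=3
cmp ebx, 6  (cmp 3,6)
jne L0: taken
after mov edx, [esi]: edx=M[208]=1
after add edx, 14: edx=1+14=15
after add esi, 4: esi=208+4=212
after add ebx, 1: ebx=3+1=4
cmp ebx, 6  (cmp 4,6)
jne L0: taken
after mov edx, [esi]: edx=M[212]=18
after add edx, 14: edx=18+14=32
after add esi, 4: esi=212+4=216
after add ebx, 1: ebx=4+1=5
cmp ebx, 6  (cmp 5,6)
jne L0: taken
after mov edx, [esi]: edx=M[216]=3
after add edx, 14: edx=3+14=17
after add esi, 4: esi=216+4=220
after add ebx, 1: ebx=5+1=6
cmp ebx, 6  (cmp 6,6)
jne L0: not taken
after xor edx, 2: edx=17^2=19
mov [200], edx → M[200]=19
halt.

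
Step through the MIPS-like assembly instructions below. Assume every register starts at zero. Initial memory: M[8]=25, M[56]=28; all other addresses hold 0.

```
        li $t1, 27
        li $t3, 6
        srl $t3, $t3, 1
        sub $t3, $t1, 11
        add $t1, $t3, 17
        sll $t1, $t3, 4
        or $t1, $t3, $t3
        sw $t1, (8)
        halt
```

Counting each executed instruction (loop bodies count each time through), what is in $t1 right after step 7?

after li $t1, 27: $t1=27
after li $t3, 6: $t3=6
after srl $t3, $t3, 1: $t3=6>>1=3
after sub $t3, $t1, 11: $t3=27-11=16
after add $t1, $t3, 17: $t1=16+17=33
after sll $t1, $t3, 4: $t1=16<<4=256
after or $t1, $t3, $t3: $t1=16|16=16
After step 7: $t1 = 16.

16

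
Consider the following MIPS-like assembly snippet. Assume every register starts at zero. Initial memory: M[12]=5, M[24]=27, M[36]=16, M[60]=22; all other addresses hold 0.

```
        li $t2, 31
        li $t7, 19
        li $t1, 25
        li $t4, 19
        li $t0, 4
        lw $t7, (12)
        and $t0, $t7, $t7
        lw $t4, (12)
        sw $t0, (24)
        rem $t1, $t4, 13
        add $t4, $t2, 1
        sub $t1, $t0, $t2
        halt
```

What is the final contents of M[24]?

5

after li $t2, 31: $t2=31
after li $t7, 19: $t7=19
after li $t1, 25: $t1=25
after li $t4, 19: $t4=19
after li $t0, 4: $t0=4
after lw $t7, (12): $t7=M[12]=5
after and $t0, $t7, $t7: $t0=5&5=5
after lw $t4, (12): $t4=M[12]=5
sw $t0, (24) → M[24]=5
after rem $t1, $t4, 13: $t1=5%13=5
after add $t4, $t2, 1: $t4=31+1=32
after sub $t1, $t0, $t2: $t1=5-31=-26
halt.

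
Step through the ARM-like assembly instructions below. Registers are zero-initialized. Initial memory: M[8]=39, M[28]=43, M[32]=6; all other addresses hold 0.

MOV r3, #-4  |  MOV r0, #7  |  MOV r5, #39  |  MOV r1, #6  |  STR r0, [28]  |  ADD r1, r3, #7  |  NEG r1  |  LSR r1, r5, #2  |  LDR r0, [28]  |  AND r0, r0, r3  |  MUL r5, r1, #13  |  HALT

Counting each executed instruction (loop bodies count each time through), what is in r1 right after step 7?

-3

r3=-4
r0=7
r5=39
r1=6
STR r0, [28] → M[28]=7
r1=(-4)+7=3
r1=-(3)=-3
After step 7: r1 = -3.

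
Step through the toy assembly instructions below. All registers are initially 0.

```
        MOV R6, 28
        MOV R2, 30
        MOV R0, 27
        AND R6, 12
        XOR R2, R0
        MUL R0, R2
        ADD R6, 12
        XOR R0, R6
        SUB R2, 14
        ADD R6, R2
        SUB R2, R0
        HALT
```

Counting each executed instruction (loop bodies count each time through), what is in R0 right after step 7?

135

MOV R6, 28 → R6=28
MOV R2, 30 → R2=30
MOV R0, 27 → R0=27
AND R6, 12 → R6=28&12=12
XOR R2, R0 → R2=30^27=5
MUL R0, R2 → R0=27*5=135
ADD R6, 12 → R6=12+12=24
After step 7: R0 = 135.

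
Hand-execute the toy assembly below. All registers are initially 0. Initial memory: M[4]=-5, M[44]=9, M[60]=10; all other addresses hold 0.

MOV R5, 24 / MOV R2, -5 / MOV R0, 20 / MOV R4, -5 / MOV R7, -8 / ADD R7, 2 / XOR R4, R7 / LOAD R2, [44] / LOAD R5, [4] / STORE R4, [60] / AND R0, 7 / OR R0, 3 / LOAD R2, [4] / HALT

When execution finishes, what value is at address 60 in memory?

R5=24
R2=-5
R0=20
R4=-5
R7=-8
R7=(-8)+2=-6
R4=(-5)^(-6)=1
R2=M[44]=9
R5=M[4]=-5
STORE R4, [60] → M[60]=1
R0=20&7=4
R0=4|3=7
R2=M[4]=-5
halt.

1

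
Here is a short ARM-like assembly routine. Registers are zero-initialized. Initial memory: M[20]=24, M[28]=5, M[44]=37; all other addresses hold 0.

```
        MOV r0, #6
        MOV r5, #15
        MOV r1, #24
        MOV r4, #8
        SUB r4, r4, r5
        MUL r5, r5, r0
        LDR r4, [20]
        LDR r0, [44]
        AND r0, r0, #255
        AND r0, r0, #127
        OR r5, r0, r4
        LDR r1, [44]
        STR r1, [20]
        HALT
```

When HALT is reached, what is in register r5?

61

after MOV r0, #6: r0=6
after MOV r5, #15: r5=15
after MOV r1, #24: r1=24
after MOV r4, #8: r4=8
after SUB r4, r4, r5: r4=8-15=-7
after MUL r5, r5, r0: r5=15*6=90
after LDR r4, [20]: r4=M[20]=24
after LDR r0, [44]: r0=M[44]=37
after AND r0, r0, #255: r0=37&255=37
after AND r0, r0, #127: r0=37&127=37
after OR r5, r0, r4: r5=37|24=61
after LDR r1, [44]: r1=M[44]=37
STR r1, [20] → M[20]=37
halt.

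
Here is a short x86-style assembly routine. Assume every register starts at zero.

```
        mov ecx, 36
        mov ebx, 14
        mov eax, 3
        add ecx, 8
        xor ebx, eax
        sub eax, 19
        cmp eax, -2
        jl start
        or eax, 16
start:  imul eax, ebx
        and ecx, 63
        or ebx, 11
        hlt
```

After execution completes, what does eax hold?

after mov ecx, 36: ecx=36
after mov ebx, 14: ebx=14
after mov eax, 3: eax=3
after add ecx, 8: ecx=36+8=44
after xor ebx, eax: ebx=14^3=13
after sub eax, 19: eax=3-19=-16
cmp eax, -2  (cmp -16,-2)
jl start: taken
after imul eax, ebx: eax=(-16)*13=-208
after and ecx, 63: ecx=44&63=44
after or ebx, 11: ebx=13|11=15
halt.

-208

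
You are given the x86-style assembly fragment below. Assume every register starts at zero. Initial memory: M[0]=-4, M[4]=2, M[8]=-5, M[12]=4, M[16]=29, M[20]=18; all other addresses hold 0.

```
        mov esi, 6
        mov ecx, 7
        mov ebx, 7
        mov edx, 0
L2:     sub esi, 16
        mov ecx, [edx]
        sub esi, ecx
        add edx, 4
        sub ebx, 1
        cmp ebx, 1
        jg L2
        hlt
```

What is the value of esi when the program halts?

-134

esi=6
ecx=7
ebx=7
edx=0
esi=6-16=-10
ecx=M[0]=-4
esi=(-10)-(-4)=-6
edx=0+4=4
ebx=7-1=6
cmp ebx, 1  (cmp 6,1)
jg L2: taken
esi=(-6)-16=-22
ecx=M[4]=2
esi=(-22)-2=-24
edx=4+4=8
ebx=6-1=5
cmp ebx, 1  (cmp 5,1)
jg L2: taken
esi=(-24)-16=-40
ecx=M[8]=-5
esi=(-40)-(-5)=-35
edx=8+4=12
ebx=5-1=4
cmp ebx, 1  (cmp 4,1)
jg L2: taken
esi=(-35)-16=-51
ecx=M[12]=4
esi=(-51)-4=-55
edx=12+4=16
ebx=4-1=3
cmp ebx, 1  (cmp 3,1)
jg L2: taken
esi=(-55)-16=-71
ecx=M[16]=29
esi=(-71)-29=-100
edx=16+4=20
ebx=3-1=2
cmp ebx, 1  (cmp 2,1)
jg L2: taken
esi=(-100)-16=-116
ecx=M[20]=18
esi=(-116)-18=-134
edx=20+4=24
ebx=2-1=1
cmp ebx, 1  (cmp 1,1)
jg L2: not taken
halt.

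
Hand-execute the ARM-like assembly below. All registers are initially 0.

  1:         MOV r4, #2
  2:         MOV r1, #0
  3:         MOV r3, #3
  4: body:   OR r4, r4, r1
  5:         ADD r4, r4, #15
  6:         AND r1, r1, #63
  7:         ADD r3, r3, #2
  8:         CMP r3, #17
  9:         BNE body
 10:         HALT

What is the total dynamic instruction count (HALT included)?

46

r4=2
r1=0
r3=3
r4=2|0=2
r4=2+15=17
r1=0&63=0
r3=3+2=5
CMP r3, #17  (cmp 5,17)
BNE body: taken
r4=17|0=17
r4=17+15=32
r1=0&63=0
r3=5+2=7
CMP r3, #17  (cmp 7,17)
BNE body: taken
r4=32|0=32
r4=32+15=47
r1=0&63=0
r3=7+2=9
CMP r3, #17  (cmp 9,17)
BNE body: taken
r4=47|0=47
r4=47+15=62
r1=0&63=0
r3=9+2=11
CMP r3, #17  (cmp 11,17)
BNE body: taken
r4=62|0=62
r4=62+15=77
r1=0&63=0
r3=11+2=13
CMP r3, #17  (cmp 13,17)
BNE body: taken
r4=77|0=77
r4=77+15=92
r1=0&63=0
r3=13+2=15
CMP r3, #17  (cmp 15,17)
BNE body: taken
r4=92|0=92
r4=92+15=107
r1=0&63=0
r3=15+2=17
CMP r3, #17  (cmp 17,17)
BNE body: not taken
halt.
Total executed instructions: 46.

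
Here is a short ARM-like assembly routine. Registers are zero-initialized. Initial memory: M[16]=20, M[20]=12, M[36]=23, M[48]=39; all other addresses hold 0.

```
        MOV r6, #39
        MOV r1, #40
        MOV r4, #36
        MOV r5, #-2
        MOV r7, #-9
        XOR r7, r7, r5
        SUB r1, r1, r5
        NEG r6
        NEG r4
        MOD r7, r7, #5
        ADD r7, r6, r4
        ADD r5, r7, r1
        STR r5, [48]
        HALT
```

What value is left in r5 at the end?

MOV r6, #39 → r6=39
MOV r1, #40 → r1=40
MOV r4, #36 → r4=36
MOV r5, #-2 → r5=-2
MOV r7, #-9 → r7=-9
XOR r7, r7, r5 → r7=(-9)^(-2)=9
SUB r1, r1, r5 → r1=40-(-2)=42
NEG r6 → r6=-(39)=-39
NEG r4 → r4=-(36)=-36
MOD r7, r7, #5 → r7=9%5=4
ADD r7, r6, r4 → r7=(-39)+(-36)=-75
ADD r5, r7, r1 → r5=(-75)+42=-33
STR r5, [48] → M[48]=-33
halt.

-33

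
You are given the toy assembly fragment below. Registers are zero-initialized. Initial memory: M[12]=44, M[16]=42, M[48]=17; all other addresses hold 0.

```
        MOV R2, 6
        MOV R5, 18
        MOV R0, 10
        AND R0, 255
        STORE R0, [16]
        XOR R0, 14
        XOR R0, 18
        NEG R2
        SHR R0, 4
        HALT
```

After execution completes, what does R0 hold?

R2=6
R5=18
R0=10
R0=10&255=10
STORE R0, [16] → M[16]=10
R0=10^14=4
R0=4^18=22
R2=-(6)=-6
R0=22>>4=1
halt.

1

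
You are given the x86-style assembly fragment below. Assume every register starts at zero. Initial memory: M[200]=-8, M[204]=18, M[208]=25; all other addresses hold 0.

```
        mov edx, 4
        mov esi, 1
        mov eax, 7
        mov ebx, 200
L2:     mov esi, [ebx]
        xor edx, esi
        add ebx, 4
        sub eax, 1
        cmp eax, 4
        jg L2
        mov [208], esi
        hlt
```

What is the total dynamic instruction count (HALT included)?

24

mov edx, 4 → edx=4
mov esi, 1 → esi=1
mov eax, 7 → eax=7
mov ebx, 200 → ebx=200
mov esi, [ebx] → esi=M[200]=-8
xor edx, esi → edx=4^(-8)=-4
add ebx, 4 → ebx=200+4=204
sub eax, 1 → eax=7-1=6
cmp eax, 4  (cmp 6,4)
jg L2: taken
mov esi, [ebx] → esi=M[204]=18
xor edx, esi → edx=(-4)^18=-18
add ebx, 4 → ebx=204+4=208
sub eax, 1 → eax=6-1=5
cmp eax, 4  (cmp 5,4)
jg L2: taken
mov esi, [ebx] → esi=M[208]=25
xor edx, esi → edx=(-18)^25=-9
add ebx, 4 → ebx=208+4=212
sub eax, 1 → eax=5-1=4
cmp eax, 4  (cmp 4,4)
jg L2: not taken
mov [208], esi → M[208]=25
halt.
Total executed instructions: 24.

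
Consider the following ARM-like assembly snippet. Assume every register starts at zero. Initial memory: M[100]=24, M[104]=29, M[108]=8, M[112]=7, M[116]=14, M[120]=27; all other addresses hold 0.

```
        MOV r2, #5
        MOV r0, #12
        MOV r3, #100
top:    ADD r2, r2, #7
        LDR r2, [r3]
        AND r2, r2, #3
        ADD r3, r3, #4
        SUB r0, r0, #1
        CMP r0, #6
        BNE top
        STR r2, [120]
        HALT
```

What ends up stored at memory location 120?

MOV r2, #5 → r2=5
MOV r0, #12 → r0=12
MOV r3, #100 → r3=100
ADD r2, r2, #7 → r2=5+7=12
LDR r2, [r3] → r2=M[100]=24
AND r2, r2, #3 → r2=24&3=0
ADD r3, r3, #4 → r3=100+4=104
SUB r0, r0, #1 → r0=12-1=11
CMP r0, #6  (cmp 11,6)
BNE top: taken
ADD r2, r2, #7 → r2=0+7=7
LDR r2, [r3] → r2=M[104]=29
AND r2, r2, #3 → r2=29&3=1
ADD r3, r3, #4 → r3=104+4=108
SUB r0, r0, #1 → r0=11-1=10
CMP r0, #6  (cmp 10,6)
BNE top: taken
ADD r2, r2, #7 → r2=1+7=8
LDR r2, [r3] → r2=M[108]=8
AND r2, r2, #3 → r2=8&3=0
ADD r3, r3, #4 → r3=108+4=112
SUB r0, r0, #1 → r0=10-1=9
CMP r0, #6  (cmp 9,6)
BNE top: taken
ADD r2, r2, #7 → r2=0+7=7
LDR r2, [r3] → r2=M[112]=7
AND r2, r2, #3 → r2=7&3=3
ADD r3, r3, #4 → r3=112+4=116
SUB r0, r0, #1 → r0=9-1=8
CMP r0, #6  (cmp 8,6)
BNE top: taken
ADD r2, r2, #7 → r2=3+7=10
LDR r2, [r3] → r2=M[116]=14
AND r2, r2, #3 → r2=14&3=2
ADD r3, r3, #4 → r3=116+4=120
SUB r0, r0, #1 → r0=8-1=7
CMP r0, #6  (cmp 7,6)
BNE top: taken
ADD r2, r2, #7 → r2=2+7=9
LDR r2, [r3] → r2=M[120]=27
AND r2, r2, #3 → r2=27&3=3
ADD r3, r3, #4 → r3=120+4=124
SUB r0, r0, #1 → r0=7-1=6
CMP r0, #6  (cmp 6,6)
BNE top: not taken
STR r2, [120] → M[120]=3
halt.

3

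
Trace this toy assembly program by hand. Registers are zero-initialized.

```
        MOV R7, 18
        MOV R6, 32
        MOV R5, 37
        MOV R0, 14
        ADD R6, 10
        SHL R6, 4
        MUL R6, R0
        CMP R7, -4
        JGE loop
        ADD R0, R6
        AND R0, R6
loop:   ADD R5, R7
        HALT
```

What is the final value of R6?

after MOV R7, 18: R7=18
after MOV R6, 32: R6=32
after MOV R5, 37: R5=37
after MOV R0, 14: R0=14
after ADD R6, 10: R6=32+10=42
after SHL R6, 4: R6=42<<4=672
after MUL R6, R0: R6=672*14=9408
CMP R7, -4  (cmp 18,-4)
JGE loop: taken
after ADD R5, R7: R5=37+18=55
halt.

9408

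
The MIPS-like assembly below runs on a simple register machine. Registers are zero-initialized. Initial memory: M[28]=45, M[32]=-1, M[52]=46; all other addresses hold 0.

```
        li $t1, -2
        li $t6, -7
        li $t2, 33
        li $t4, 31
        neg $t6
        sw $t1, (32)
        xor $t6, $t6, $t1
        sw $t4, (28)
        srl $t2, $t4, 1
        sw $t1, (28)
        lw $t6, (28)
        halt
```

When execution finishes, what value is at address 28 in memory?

-2

$t1=-2
$t6=-7
$t2=33
$t4=31
$t6=-(-7)=7
sw $t1, (32) → M[32]=-2
$t6=7^(-2)=-7
sw $t4, (28) → M[28]=31
$t2=31>>1=15
sw $t1, (28) → M[28]=-2
$t6=M[28]=-2
halt.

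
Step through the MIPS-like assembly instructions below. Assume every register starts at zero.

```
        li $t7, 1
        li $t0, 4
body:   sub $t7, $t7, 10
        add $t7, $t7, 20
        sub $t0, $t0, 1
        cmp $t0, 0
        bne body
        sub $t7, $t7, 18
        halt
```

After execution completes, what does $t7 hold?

$t7=1
$t0=4
$t7=1-10=-9
$t7=(-9)+20=11
$t0=4-1=3
cmp $t0, 0  (cmp 3,0)
bne body: taken
$t7=11-10=1
$t7=1+20=21
$t0=3-1=2
cmp $t0, 0  (cmp 2,0)
bne body: taken
$t7=21-10=11
$t7=11+20=31
$t0=2-1=1
cmp $t0, 0  (cmp 1,0)
bne body: taken
$t7=31-10=21
$t7=21+20=41
$t0=1-1=0
cmp $t0, 0  (cmp 0,0)
bne body: not taken
$t7=41-18=23
halt.

23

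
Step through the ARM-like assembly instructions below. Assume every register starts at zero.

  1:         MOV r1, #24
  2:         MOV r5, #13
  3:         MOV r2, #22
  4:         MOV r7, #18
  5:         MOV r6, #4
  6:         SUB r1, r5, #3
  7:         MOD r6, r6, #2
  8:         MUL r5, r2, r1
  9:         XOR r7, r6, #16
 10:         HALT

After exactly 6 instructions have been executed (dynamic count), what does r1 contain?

r1=24
r5=13
r2=22
r7=18
r6=4
r1=13-3=10
After step 6: r1 = 10.

10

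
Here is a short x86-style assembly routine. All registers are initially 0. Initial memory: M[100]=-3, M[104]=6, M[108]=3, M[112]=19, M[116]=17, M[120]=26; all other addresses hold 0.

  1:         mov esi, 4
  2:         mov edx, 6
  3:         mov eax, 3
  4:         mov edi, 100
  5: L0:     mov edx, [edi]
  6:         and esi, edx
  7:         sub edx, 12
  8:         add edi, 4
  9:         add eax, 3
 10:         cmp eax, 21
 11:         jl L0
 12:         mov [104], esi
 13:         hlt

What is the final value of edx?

14

mov esi, 4 → esi=4
mov edx, 6 → edx=6
mov eax, 3 → eax=3
mov edi, 100 → edi=100
mov edx, [edi] → edx=M[100]=-3
and esi, edx → esi=4&(-3)=4
sub edx, 12 → edx=(-3)-12=-15
add edi, 4 → edi=100+4=104
add eax, 3 → eax=3+3=6
cmp eax, 21  (cmp 6,21)
jl L0: taken
mov edx, [edi] → edx=M[104]=6
and esi, edx → esi=4&6=4
sub edx, 12 → edx=6-12=-6
add edi, 4 → edi=104+4=108
add eax, 3 → eax=6+3=9
cmp eax, 21  (cmp 9,21)
jl L0: taken
mov edx, [edi] → edx=M[108]=3
and esi, edx → esi=4&3=0
sub edx, 12 → edx=3-12=-9
add edi, 4 → edi=108+4=112
add eax, 3 → eax=9+3=12
cmp eax, 21  (cmp 12,21)
jl L0: taken
mov edx, [edi] → edx=M[112]=19
and esi, edx → esi=0&19=0
sub edx, 12 → edx=19-12=7
add edi, 4 → edi=112+4=116
add eax, 3 → eax=12+3=15
cmp eax, 21  (cmp 15,21)
jl L0: taken
mov edx, [edi] → edx=M[116]=17
and esi, edx → esi=0&17=0
sub edx, 12 → edx=17-12=5
add edi, 4 → edi=116+4=120
add eax, 3 → eax=15+3=18
cmp eax, 21  (cmp 18,21)
jl L0: taken
mov edx, [edi] → edx=M[120]=26
and esi, edx → esi=0&26=0
sub edx, 12 → edx=26-12=14
add edi, 4 → edi=120+4=124
add eax, 3 → eax=18+3=21
cmp eax, 21  (cmp 21,21)
jl L0: not taken
mov [104], esi → M[104]=0
halt.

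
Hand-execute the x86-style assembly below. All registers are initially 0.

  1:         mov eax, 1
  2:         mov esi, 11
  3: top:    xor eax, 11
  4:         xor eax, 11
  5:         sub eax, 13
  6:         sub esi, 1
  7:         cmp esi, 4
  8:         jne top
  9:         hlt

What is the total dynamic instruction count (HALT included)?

after mov eax, 1: eax=1
after mov esi, 11: esi=11
after xor eax, 11: eax=1^11=10
after xor eax, 11: eax=10^11=1
after sub eax, 13: eax=1-13=-12
after sub esi, 1: esi=11-1=10
cmp esi, 4  (cmp 10,4)
jne top: taken
after xor eax, 11: eax=(-12)^11=-1
after xor eax, 11: eax=(-1)^11=-12
after sub eax, 13: eax=(-12)-13=-25
after sub esi, 1: esi=10-1=9
cmp esi, 4  (cmp 9,4)
jne top: taken
after xor eax, 11: eax=(-25)^11=-20
after xor eax, 11: eax=(-20)^11=-25
after sub eax, 13: eax=(-25)-13=-38
after sub esi, 1: esi=9-1=8
cmp esi, 4  (cmp 8,4)
jne top: taken
after xor eax, 11: eax=(-38)^11=-47
after xor eax, 11: eax=(-47)^11=-38
after sub eax, 13: eax=(-38)-13=-51
after sub esi, 1: esi=8-1=7
cmp esi, 4  (cmp 7,4)
jne top: taken
after xor eax, 11: eax=(-51)^11=-58
after xor eax, 11: eax=(-58)^11=-51
after sub eax, 13: eax=(-51)-13=-64
after sub esi, 1: esi=7-1=6
cmp esi, 4  (cmp 6,4)
jne top: taken
after xor eax, 11: eax=(-64)^11=-53
after xor eax, 11: eax=(-53)^11=-64
after sub eax, 13: eax=(-64)-13=-77
after sub esi, 1: esi=6-1=5
cmp esi, 4  (cmp 5,4)
jne top: taken
after xor eax, 11: eax=(-77)^11=-72
after xor eax, 11: eax=(-72)^11=-77
after sub eax, 13: eax=(-77)-13=-90
after sub esi, 1: esi=5-1=4
cmp esi, 4  (cmp 4,4)
jne top: not taken
halt.
Total executed instructions: 45.

45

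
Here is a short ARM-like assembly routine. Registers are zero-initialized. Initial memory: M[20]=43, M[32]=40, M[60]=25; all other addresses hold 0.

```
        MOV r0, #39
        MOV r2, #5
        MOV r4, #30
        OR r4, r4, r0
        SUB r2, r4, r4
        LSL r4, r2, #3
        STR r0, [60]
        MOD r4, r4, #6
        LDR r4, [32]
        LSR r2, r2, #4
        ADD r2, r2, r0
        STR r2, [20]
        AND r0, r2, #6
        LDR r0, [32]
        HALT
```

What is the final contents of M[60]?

r0=39
r2=5
r4=30
r4=30|39=63
r2=63-63=0
r4=0<<3=0
STR r0, [60] → M[60]=39
r4=0%6=0
r4=M[32]=40
r2=0>>4=0
r2=0+39=39
STR r2, [20] → M[20]=39
r0=39&6=6
r0=M[32]=40
halt.

39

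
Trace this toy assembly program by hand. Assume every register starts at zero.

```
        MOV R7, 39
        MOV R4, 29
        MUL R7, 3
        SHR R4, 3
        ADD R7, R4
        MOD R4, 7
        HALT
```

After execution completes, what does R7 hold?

R7=39
R4=29
R7=39*3=117
R4=29>>3=3
R7=117+3=120
R4=3%7=3
halt.

120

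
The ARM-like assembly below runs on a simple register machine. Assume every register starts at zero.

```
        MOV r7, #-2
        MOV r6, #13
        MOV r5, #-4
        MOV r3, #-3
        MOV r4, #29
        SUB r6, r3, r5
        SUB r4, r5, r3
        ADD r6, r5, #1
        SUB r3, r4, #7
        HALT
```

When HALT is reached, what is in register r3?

-8

r7=-2
r6=13
r5=-4
r3=-3
r4=29
r6=(-3)-(-4)=1
r4=(-4)-(-3)=-1
r6=(-4)+1=-3
r3=(-1)-7=-8
halt.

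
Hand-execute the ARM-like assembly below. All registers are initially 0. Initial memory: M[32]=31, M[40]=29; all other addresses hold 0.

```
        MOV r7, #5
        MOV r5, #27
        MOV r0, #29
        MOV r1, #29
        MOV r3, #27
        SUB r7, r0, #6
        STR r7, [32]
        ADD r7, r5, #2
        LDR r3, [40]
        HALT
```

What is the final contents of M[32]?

after MOV r7, #5: r7=5
after MOV r5, #27: r5=27
after MOV r0, #29: r0=29
after MOV r1, #29: r1=29
after MOV r3, #27: r3=27
after SUB r7, r0, #6: r7=29-6=23
STR r7, [32] → M[32]=23
after ADD r7, r5, #2: r7=27+2=29
after LDR r3, [40]: r3=M[40]=29
halt.

23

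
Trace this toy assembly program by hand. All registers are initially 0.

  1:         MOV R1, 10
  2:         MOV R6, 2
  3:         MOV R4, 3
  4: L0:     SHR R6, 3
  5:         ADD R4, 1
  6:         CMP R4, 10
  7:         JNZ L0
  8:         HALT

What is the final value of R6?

0

MOV R1, 10 → R1=10
MOV R6, 2 → R6=2
MOV R4, 3 → R4=3
SHR R6, 3 → R6=2>>3=0
ADD R4, 1 → R4=3+1=4
CMP R4, 10  (cmp 4,10)
JNZ L0: taken
SHR R6, 3 → R6=0>>3=0
ADD R4, 1 → R4=4+1=5
CMP R4, 10  (cmp 5,10)
JNZ L0: taken
SHR R6, 3 → R6=0>>3=0
ADD R4, 1 → R4=5+1=6
CMP R4, 10  (cmp 6,10)
JNZ L0: taken
SHR R6, 3 → R6=0>>3=0
ADD R4, 1 → R4=6+1=7
CMP R4, 10  (cmp 7,10)
JNZ L0: taken
SHR R6, 3 → R6=0>>3=0
ADD R4, 1 → R4=7+1=8
CMP R4, 10  (cmp 8,10)
JNZ L0: taken
SHR R6, 3 → R6=0>>3=0
ADD R4, 1 → R4=8+1=9
CMP R4, 10  (cmp 9,10)
JNZ L0: taken
SHR R6, 3 → R6=0>>3=0
ADD R4, 1 → R4=9+1=10
CMP R4, 10  (cmp 10,10)
JNZ L0: not taken
halt.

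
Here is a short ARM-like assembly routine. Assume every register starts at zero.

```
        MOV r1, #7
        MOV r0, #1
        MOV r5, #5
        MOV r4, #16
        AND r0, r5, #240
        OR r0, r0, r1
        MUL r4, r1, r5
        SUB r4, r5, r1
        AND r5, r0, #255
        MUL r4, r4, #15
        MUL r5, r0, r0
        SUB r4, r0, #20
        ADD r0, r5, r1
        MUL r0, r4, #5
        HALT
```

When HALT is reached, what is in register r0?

-65

r1=7
r0=1
r5=5
r4=16
r0=5&240=0
r0=0|7=7
r4=7*5=35
r4=5-7=-2
r5=7&255=7
r4=(-2)*15=-30
r5=7*7=49
r4=7-20=-13
r0=49+7=56
r0=(-13)*5=-65
halt.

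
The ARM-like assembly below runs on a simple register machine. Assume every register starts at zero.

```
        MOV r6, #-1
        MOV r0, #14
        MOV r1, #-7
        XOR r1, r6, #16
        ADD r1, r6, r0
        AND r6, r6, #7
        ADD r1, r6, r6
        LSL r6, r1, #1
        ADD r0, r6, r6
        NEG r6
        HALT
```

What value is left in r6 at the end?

-28

after MOV r6, #-1: r6=-1
after MOV r0, #14: r0=14
after MOV r1, #-7: r1=-7
after XOR r1, r6, #16: r1=(-1)^16=-17
after ADD r1, r6, r0: r1=(-1)+14=13
after AND r6, r6, #7: r6=(-1)&7=7
after ADD r1, r6, r6: r1=7+7=14
after LSL r6, r1, #1: r6=14<<1=28
after ADD r0, r6, r6: r0=28+28=56
after NEG r6: r6=-(28)=-28
halt.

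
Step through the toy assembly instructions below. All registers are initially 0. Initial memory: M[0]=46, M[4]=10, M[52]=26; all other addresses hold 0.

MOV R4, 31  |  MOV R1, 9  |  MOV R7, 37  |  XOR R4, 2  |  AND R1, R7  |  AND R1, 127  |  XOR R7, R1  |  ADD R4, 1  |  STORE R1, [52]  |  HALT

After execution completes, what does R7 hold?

MOV R4, 31 → R4=31
MOV R1, 9 → R1=9
MOV R7, 37 → R7=37
XOR R4, 2 → R4=31^2=29
AND R1, R7 → R1=9&37=1
AND R1, 127 → R1=1&127=1
XOR R7, R1 → R7=37^1=36
ADD R4, 1 → R4=29+1=30
STORE R1, [52] → M[52]=1
halt.

36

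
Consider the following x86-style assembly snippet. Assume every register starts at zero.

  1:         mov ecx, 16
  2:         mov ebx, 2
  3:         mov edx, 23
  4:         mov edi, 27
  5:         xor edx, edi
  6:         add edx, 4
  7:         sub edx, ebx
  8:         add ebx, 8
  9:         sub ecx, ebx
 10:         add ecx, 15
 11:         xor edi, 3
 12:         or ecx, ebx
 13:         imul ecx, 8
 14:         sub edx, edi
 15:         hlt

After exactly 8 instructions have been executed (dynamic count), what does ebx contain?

ecx=16
ebx=2
edx=23
edi=27
edx=23^27=12
edx=12+4=16
edx=16-2=14
ebx=2+8=10
After step 8: ebx = 10.

10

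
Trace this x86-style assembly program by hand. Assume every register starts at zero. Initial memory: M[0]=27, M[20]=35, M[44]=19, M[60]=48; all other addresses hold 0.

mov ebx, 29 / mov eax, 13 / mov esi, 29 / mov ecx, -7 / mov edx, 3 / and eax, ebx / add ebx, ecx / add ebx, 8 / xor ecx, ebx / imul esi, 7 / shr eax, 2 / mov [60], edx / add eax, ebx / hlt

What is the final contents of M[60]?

3

ebx=29
eax=13
esi=29
ecx=-7
edx=3
eax=13&29=13
ebx=29+(-7)=22
ebx=22+8=30
ecx=(-7)^30=-25
esi=29*7=203
eax=13>>2=3
mov [60], edx → M[60]=3
eax=3+30=33
halt.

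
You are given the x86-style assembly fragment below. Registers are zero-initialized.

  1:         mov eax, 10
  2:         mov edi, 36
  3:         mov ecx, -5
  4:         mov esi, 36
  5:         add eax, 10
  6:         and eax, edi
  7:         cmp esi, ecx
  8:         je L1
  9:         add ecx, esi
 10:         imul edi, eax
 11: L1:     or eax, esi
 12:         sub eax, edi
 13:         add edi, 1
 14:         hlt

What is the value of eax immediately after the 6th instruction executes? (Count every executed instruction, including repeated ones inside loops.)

after mov eax, 10: eax=10
after mov edi, 36: edi=36
after mov ecx, -5: ecx=-5
after mov esi, 36: esi=36
after add eax, 10: eax=10+10=20
after and eax, edi: eax=20&36=4
After step 6: eax = 4.

4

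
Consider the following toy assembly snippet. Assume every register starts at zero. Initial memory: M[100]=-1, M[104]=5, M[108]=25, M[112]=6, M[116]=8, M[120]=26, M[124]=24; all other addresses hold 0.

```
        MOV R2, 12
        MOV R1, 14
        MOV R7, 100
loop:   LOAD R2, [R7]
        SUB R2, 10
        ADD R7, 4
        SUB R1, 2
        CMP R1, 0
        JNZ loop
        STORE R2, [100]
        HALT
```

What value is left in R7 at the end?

128

R2=12
R1=14
R7=100
R2=M[100]=-1
R2=(-1)-10=-11
R7=100+4=104
R1=14-2=12
CMP R1, 0  (cmp 12,0)
JNZ loop: taken
R2=M[104]=5
R2=5-10=-5
R7=104+4=108
R1=12-2=10
CMP R1, 0  (cmp 10,0)
JNZ loop: taken
R2=M[108]=25
R2=25-10=15
R7=108+4=112
R1=10-2=8
CMP R1, 0  (cmp 8,0)
JNZ loop: taken
R2=M[112]=6
R2=6-10=-4
R7=112+4=116
R1=8-2=6
CMP R1, 0  (cmp 6,0)
JNZ loop: taken
R2=M[116]=8
R2=8-10=-2
R7=116+4=120
R1=6-2=4
CMP R1, 0  (cmp 4,0)
JNZ loop: taken
R2=M[120]=26
R2=26-10=16
R7=120+4=124
R1=4-2=2
CMP R1, 0  (cmp 2,0)
JNZ loop: taken
R2=M[124]=24
R2=24-10=14
R7=124+4=128
R1=2-2=0
CMP R1, 0  (cmp 0,0)
JNZ loop: not taken
STORE R2, [100] → M[100]=14
halt.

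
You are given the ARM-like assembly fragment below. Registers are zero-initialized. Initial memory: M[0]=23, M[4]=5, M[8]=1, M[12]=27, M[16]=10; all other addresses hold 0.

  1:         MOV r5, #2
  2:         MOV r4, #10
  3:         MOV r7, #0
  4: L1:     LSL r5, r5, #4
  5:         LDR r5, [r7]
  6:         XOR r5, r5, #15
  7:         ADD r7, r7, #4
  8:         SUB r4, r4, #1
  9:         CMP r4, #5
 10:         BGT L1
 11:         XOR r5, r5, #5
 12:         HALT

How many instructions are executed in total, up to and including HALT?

MOV r5, #2 → r5=2
MOV r4, #10 → r4=10
MOV r7, #0 → r7=0
LSL r5, r5, #4 → r5=2<<4=32
LDR r5, [r7] → r5=M[0]=23
XOR r5, r5, #15 → r5=23^15=24
ADD r7, r7, #4 → r7=0+4=4
SUB r4, r4, #1 → r4=10-1=9
CMP r4, #5  (cmp 9,5)
BGT L1: taken
LSL r5, r5, #4 → r5=24<<4=384
LDR r5, [r7] → r5=M[4]=5
XOR r5, r5, #15 → r5=5^15=10
ADD r7, r7, #4 → r7=4+4=8
SUB r4, r4, #1 → r4=9-1=8
CMP r4, #5  (cmp 8,5)
BGT L1: taken
LSL r5, r5, #4 → r5=10<<4=160
LDR r5, [r7] → r5=M[8]=1
XOR r5, r5, #15 → r5=1^15=14
ADD r7, r7, #4 → r7=8+4=12
SUB r4, r4, #1 → r4=8-1=7
CMP r4, #5  (cmp 7,5)
BGT L1: taken
LSL r5, r5, #4 → r5=14<<4=224
LDR r5, [r7] → r5=M[12]=27
XOR r5, r5, #15 → r5=27^15=20
ADD r7, r7, #4 → r7=12+4=16
SUB r4, r4, #1 → r4=7-1=6
CMP r4, #5  (cmp 6,5)
BGT L1: taken
LSL r5, r5, #4 → r5=20<<4=320
LDR r5, [r7] → r5=M[16]=10
XOR r5, r5, #15 → r5=10^15=5
ADD r7, r7, #4 → r7=16+4=20
SUB r4, r4, #1 → r4=6-1=5
CMP r4, #5  (cmp 5,5)
BGT L1: not taken
XOR r5, r5, #5 → r5=5^5=0
halt.
Total executed instructions: 40.

40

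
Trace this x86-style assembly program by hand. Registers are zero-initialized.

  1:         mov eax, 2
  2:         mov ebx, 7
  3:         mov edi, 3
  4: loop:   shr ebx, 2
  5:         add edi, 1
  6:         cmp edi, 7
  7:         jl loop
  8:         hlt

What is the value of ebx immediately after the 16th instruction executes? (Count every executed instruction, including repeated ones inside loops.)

eax=2
ebx=7
edi=3
ebx=7>>2=1
edi=3+1=4
cmp edi, 7  (cmp 4,7)
jl loop: taken
ebx=1>>2=0
edi=4+1=5
cmp edi, 7  (cmp 5,7)
jl loop: taken
ebx=0>>2=0
edi=5+1=6
cmp edi, 7  (cmp 6,7)
jl loop: taken
ebx=0>>2=0
After step 16: ebx = 0.

0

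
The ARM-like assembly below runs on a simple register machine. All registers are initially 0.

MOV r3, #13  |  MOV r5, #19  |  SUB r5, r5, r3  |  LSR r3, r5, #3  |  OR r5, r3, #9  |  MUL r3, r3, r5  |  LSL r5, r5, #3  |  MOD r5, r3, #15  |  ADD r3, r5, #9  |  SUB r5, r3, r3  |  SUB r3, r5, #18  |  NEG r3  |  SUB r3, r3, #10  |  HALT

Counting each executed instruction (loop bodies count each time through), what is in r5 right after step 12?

0

after MOV r3, #13: r3=13
after MOV r5, #19: r5=19
after SUB r5, r5, r3: r5=19-13=6
after LSR r3, r5, #3: r3=6>>3=0
after OR r5, r3, #9: r5=0|9=9
after MUL r3, r3, r5: r3=0*9=0
after LSL r5, r5, #3: r5=9<<3=72
after MOD r5, r3, #15: r5=0%15=0
after ADD r3, r5, #9: r3=0+9=9
after SUB r5, r3, r3: r5=9-9=0
after SUB r3, r5, #18: r3=0-18=-18
after NEG r3: r3=-(-18)=18
After step 12: r5 = 0.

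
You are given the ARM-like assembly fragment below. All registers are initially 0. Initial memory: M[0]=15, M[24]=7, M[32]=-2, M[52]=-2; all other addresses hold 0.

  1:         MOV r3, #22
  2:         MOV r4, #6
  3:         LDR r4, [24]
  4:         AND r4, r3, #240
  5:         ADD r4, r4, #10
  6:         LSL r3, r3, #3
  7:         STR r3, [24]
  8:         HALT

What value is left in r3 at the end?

after MOV r3, #22: r3=22
after MOV r4, #6: r4=6
after LDR r4, [24]: r4=M[24]=7
after AND r4, r3, #240: r4=22&240=16
after ADD r4, r4, #10: r4=16+10=26
after LSL r3, r3, #3: r3=22<<3=176
STR r3, [24] → M[24]=176
halt.

176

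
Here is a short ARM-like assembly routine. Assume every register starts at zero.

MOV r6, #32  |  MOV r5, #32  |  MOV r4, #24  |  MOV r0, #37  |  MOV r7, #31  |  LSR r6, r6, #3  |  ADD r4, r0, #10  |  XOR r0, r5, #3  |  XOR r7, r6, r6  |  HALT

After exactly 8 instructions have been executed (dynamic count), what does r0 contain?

r6=32
r5=32
r4=24
r0=37
r7=31
r6=32>>3=4
r4=37+10=47
r0=32^3=35
After step 8: r0 = 35.

35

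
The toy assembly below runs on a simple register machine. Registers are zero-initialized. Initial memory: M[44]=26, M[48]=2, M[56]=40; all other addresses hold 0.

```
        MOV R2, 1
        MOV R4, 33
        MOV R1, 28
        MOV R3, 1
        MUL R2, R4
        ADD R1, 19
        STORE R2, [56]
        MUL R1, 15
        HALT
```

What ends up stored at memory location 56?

R2=1
R4=33
R1=28
R3=1
R2=1*33=33
R1=28+19=47
STORE R2, [56] → M[56]=33
R1=47*15=705
halt.

33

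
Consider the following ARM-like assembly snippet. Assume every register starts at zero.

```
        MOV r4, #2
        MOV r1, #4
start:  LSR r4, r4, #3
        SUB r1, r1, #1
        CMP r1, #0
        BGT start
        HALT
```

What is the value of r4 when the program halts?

0

after MOV r4, #2: r4=2
after MOV r1, #4: r1=4
after LSR r4, r4, #3: r4=2>>3=0
after SUB r1, r1, #1: r1=4-1=3
CMP r1, #0  (cmp 3,0)
BGT start: taken
after LSR r4, r4, #3: r4=0>>3=0
after SUB r1, r1, #1: r1=3-1=2
CMP r1, #0  (cmp 2,0)
BGT start: taken
after LSR r4, r4, #3: r4=0>>3=0
after SUB r1, r1, #1: r1=2-1=1
CMP r1, #0  (cmp 1,0)
BGT start: taken
after LSR r4, r4, #3: r4=0>>3=0
after SUB r1, r1, #1: r1=1-1=0
CMP r1, #0  (cmp 0,0)
BGT start: not taken
halt.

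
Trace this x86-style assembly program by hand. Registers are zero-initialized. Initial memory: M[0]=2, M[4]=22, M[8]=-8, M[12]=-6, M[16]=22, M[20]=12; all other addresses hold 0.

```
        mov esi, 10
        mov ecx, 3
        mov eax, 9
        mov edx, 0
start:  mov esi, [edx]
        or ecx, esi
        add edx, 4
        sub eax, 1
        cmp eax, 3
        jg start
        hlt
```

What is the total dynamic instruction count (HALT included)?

mov esi, 10 → esi=10
mov ecx, 3 → ecx=3
mov eax, 9 → eax=9
mov edx, 0 → edx=0
mov esi, [edx] → esi=M[0]=2
or ecx, esi → ecx=3|2=3
add edx, 4 → edx=0+4=4
sub eax, 1 → eax=9-1=8
cmp eax, 3  (cmp 8,3)
jg start: taken
mov esi, [edx] → esi=M[4]=22
or ecx, esi → ecx=3|22=23
add edx, 4 → edx=4+4=8
sub eax, 1 → eax=8-1=7
cmp eax, 3  (cmp 7,3)
jg start: taken
mov esi, [edx] → esi=M[8]=-8
or ecx, esi → ecx=23|(-8)=-1
add edx, 4 → edx=8+4=12
sub eax, 1 → eax=7-1=6
cmp eax, 3  (cmp 6,3)
jg start: taken
mov esi, [edx] → esi=M[12]=-6
or ecx, esi → ecx=(-1)|(-6)=-1
add edx, 4 → edx=12+4=16
sub eax, 1 → eax=6-1=5
cmp eax, 3  (cmp 5,3)
jg start: taken
mov esi, [edx] → esi=M[16]=22
or ecx, esi → ecx=(-1)|22=-1
add edx, 4 → edx=16+4=20
sub eax, 1 → eax=5-1=4
cmp eax, 3  (cmp 4,3)
jg start: taken
mov esi, [edx] → esi=M[20]=12
or ecx, esi → ecx=(-1)|12=-1
add edx, 4 → edx=20+4=24
sub eax, 1 → eax=4-1=3
cmp eax, 3  (cmp 3,3)
jg start: not taken
halt.
Total executed instructions: 41.

41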